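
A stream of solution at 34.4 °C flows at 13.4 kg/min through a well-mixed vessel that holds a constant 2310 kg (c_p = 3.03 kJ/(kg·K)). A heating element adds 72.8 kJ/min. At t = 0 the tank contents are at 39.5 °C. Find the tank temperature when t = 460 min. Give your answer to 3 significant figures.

36.4 °C

M c_p dT/dt = ṁ c_p (T_in − T) + Q̇.
τ = M/ṁ = 172.39 min; T_ss = T_in + Q̇/(ṁ c_p) = 34.4 + 72.8/(13.4·3.03) = 36.193 °C.
Integrating: T(t) = T_ss + (T₀ − T_ss) e^(−t/τ).
T(460) = 36.193 + (3.3070)·e^(−460/172.39) = 36.193 + (3.3070)·0.069363 = 36.422 °C.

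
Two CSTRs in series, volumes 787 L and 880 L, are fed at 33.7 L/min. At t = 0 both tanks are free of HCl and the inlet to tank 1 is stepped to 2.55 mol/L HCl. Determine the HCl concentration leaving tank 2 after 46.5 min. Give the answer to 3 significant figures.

1.43 mol/L

Species balance on tank i: dCᵢ/dt = (Cᵢ₋₁ − Cᵢ)/τᵢ with τᵢ = Vᵢ/Q.
τ₁ = 787/33.7 = 23.353 min; τ₂ = 880/33.7 = 26.113 min.
Tank 1: C₁ = C_in(1 − e^(−t/τ₁)). Tank 2 (τ₁ ≠ τ₂): C₂ = C_in[1 − (τ₁ e^(−t/τ₁) − τ₂ e^(−t/τ₂))/(τ₁ − τ₂)].
At t = 46.5: e^(−t/τ₁) = 0.13654, e^(−t/τ₂) = 0.16851.
C₂ = 2.55·[1 − (23.353·0.13654 − 26.113·0.16851)/(-2.7596)] = 2.55·0.56088 = 1.4302 mol/L.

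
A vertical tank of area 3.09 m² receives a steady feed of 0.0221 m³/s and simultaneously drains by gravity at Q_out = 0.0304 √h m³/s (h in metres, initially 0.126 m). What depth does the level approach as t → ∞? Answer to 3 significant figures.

0.528 m

Level balance: A dh/dt = 0.0221 − 0.0304 √h. Setting dh/dt = 0:
Q_in = 0.0304 √h_ss ⇒ √h_ss = 0.0221/0.0304 = 0.72697.
h_ss = 0.72697² = 0.52849 m. (Since h₀ = 0.126 m < h_ss, the level will rise toward this value.)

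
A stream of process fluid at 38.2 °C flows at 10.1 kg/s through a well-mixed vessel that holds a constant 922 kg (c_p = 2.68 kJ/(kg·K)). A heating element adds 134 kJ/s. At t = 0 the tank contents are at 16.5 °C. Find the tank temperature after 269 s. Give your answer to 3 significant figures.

41.8 °C

Heat balance on the well-mixed liquid: M c_p dT/dt = ṁ c_p (T_in − T) + 134.
Rearrange: dT/dt = (T_ss − T)/τ with τ = M/ṁ = 91.287 s and T_ss = T_in + Q̇/(ṁ c_p) = 43.150 °C.
This is linear first-order; T(t) = T_ss + (T₀ − T_ss) e^(−t/τ).
T(269) = 43.150 + (-26.650)·e^(−269/91.287) = 43.150 + (-26.650)·0.052510 = 41.751 °C.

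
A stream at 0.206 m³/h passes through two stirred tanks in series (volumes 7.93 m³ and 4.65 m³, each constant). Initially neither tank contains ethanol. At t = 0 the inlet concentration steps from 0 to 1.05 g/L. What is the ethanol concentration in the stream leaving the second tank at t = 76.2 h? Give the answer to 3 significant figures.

Time constants: τᵢ = Vᵢ/Q for each well-mixed tank.
τ₁ = 7.93/0.206 = 38.495 h; τ₂ = 4.65/0.206 = 22.573 h.
Solving the cascade with C₁(0)=C₂(0)=0 gives C₂(t) = C_in[1 − (τ₁ e^(−t/τ₁) − τ₂ e^(−t/τ₂))/(τ₁ − τ₂)].
At t = 76.2: e^(−t/τ₁) = 0.13814, e^(−t/τ₂) = 0.034193.
C₂ = 1.05·[1 − (38.495·0.13814 − 22.573·0.034193)/(15.922)] = 1.05·0.71449 = 0.75021 g/L.

0.750 g/L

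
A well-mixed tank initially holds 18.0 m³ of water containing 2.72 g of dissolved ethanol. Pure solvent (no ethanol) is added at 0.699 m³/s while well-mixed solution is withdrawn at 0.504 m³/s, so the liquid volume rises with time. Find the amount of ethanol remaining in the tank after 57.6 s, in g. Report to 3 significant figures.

0.777 g

Let m(t) be the amount of ethanol. Volume: V(t) = V₀ + (Q_in − Q_out) t = 18.0 + 0.19500 t; V(57.6) = 29.232 m³.
No ethanol enters, so dm/dt = −Q_out · (m/V).
dm/m = −Q_out dt/(V₀ + 0.19500 t); integrating gives ln(m/m₀) = −(Q_out/(Q_in−Q_out)) ln(V/V₀).
m = m₀ (V₀/V)^(Q_out/(Q_in−Q_out)) = 2.72 × (18.0/29.232)^(2.5846) = 0.77676 g.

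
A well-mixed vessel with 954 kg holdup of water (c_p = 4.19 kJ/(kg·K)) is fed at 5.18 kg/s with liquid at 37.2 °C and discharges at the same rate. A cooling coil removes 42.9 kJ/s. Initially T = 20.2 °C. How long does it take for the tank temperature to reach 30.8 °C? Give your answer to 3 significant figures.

Heat balance on the well-mixed liquid: M c_p dT/dt = ṁ c_p (T_in − T) − 42.9.
τ = M/ṁ = 184.17 s; T_ss = T_in − Q̇/(ṁ c_p) = 35.223 °C.
T(t) = T_ss + (T₀ − T_ss) e^(−t/τ). Set T = 30.8:
e^(−t/τ) = (30.8 − 35.223)/(20.2 − 35.223) = 0.29444
t = −184.17 · ln(0.29444) = 225.18 s.

225 s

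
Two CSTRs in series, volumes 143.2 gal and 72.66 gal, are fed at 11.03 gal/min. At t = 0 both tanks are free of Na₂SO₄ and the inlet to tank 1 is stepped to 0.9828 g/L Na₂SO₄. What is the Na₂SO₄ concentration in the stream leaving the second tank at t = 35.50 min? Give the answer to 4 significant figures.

Species balance on tank i: dCᵢ/dt = (Cᵢ₋₁ − Cᵢ)/τᵢ with τᵢ = Vᵢ/Q.
τ₁ = 143.2/11.03 = 12.9828 min; τ₂ = 72.66/11.03 = 6.58749 min.
Tank 1: C₁ = C_in(1 − e^(−t/τ₁)). Tank 2 (τ₁ ≠ τ₂): C₂ = C_in[1 − (τ₁ e^(−t/τ₁) − τ₂ e^(−t/τ₂))/(τ₁ − τ₂)].
At t = 35.50: e^(−t/τ₁) = 0.0649334, e^(−t/τ₂) = 0.00456652.
C₂ = 0.9828·[1 − (12.9828·0.0649334 − 6.58749·0.00456652)/(6.39529)] = 0.9828·0.872885 = 0.857872 g/L.

0.8579 g/L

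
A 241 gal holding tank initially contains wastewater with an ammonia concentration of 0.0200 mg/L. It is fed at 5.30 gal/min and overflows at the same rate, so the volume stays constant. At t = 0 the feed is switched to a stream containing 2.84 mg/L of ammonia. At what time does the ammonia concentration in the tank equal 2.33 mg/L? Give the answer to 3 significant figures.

Species balance: V dC/dt = Q(C_in − C) ⇒ τ = V/Q = 45.472 min.
C(t) = C_in + (C₀ − C_in) e^(−t/τ). Set C = 2.33 and solve for t:
e^(−t/τ) = (C − C_in)/(C₀ − C_in) = (2.33 − 2.84)/(0.0200 − 2.84) = 0.18085
t = −τ ln(…) = 45.472 × 1.7101 = 77.760 min.

77.8 min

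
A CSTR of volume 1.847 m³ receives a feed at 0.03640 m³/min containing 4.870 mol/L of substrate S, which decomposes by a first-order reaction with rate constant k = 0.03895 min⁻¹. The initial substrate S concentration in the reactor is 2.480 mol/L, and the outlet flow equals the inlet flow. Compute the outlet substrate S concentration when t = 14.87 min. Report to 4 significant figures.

1.989 mol/L

Species balance: V dC/dt = Q C_in − Q C − k V C.
This is linear with rate a = Q/V + k = 0.0586576 min⁻¹.
C_ss = Q C_in/(Q + kV) = 1.63621 mol/L; C(t) = C_ss + (C₀ − C_ss) e^(−a t).
C(14.87) = 1.63621 + (0.843791)·e^(−0.0586576·14.87) = 1.63621 + (0.843791)·0.418015 = 1.98893 mol/L.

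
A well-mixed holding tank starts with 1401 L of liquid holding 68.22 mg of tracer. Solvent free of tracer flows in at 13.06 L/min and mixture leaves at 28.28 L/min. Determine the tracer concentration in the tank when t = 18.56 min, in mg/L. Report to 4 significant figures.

0.04014 mg/L

Let m(t) be the amount of tracer. Volume: V(t) = V₀ + (Q_in − Q_out) t = 1401 − 15.2200 t; V(18.56) = 1118.52 L.
No tracer enters, so dm/dt = −Q_out · (m/V).
Separate: dm/m = −Q_out dt/V(t) ⇒ ln(m/m₀) = −(Q_out/(Q_in−Q_out)) ln(V/V₀).
m = m₀ (V₀/V)^(Q_out/(Q_in−Q_out)) = 68.22 × (1401/1118.52)^(-1.85808) = 44.8952 mg.
C = m/V = 44.8952/1118.52 = 0.0401381 mg/L.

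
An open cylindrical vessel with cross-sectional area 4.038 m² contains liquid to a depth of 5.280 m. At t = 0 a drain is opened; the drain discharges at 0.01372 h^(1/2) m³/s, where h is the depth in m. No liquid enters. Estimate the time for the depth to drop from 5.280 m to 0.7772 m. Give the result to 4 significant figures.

A dh/dt = −Q_out = −0.01372 √h.
Separate and integrate: 2(√h − √h₀) = −(0.01372/A) t.
t = 2A(√h₀ − √h)/0.01372 = 2·4.038·(√5.280 − √0.7772)/0.01372
  = 8.07600 × (2.29783 − 0.881589) / 0.01372 = 833.638 s.

833.6 s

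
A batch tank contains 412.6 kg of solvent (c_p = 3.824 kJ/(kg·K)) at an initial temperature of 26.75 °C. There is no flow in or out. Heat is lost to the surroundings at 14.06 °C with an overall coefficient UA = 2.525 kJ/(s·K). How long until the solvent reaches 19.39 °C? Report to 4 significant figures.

First-law balance (no shaft work): M c_p dT/dt = −UA(T − T_amb).
τ = M c_p/UA = 624.864 s; T_ss = T_amb = 14.0600 °C.
T(t) = T_ss + (T₀ − T_ss)e^(−t/τ); set T = 19.39:
t = −τ ln[(T − T_ss)/(T₀ − T_ss)] = −624.864 · ln(0.420016) = 542.047 s.

542.0 s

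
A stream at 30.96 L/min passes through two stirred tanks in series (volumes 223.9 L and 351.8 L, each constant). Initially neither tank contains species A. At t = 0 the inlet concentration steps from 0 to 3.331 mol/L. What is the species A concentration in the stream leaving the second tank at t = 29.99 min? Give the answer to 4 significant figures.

2.769 mol/L

Species balance on tank i: dCᵢ/dt = (Cᵢ₋₁ − Cᵢ)/τᵢ with τᵢ = Vᵢ/Q.
τ₁ = 223.9/30.96 = 7.23191 min; τ₂ = 351.8/30.96 = 11.3630 min.
Tank 1: C₁ = C_in(1 − e^(−t/τ₁)). Tank 2 (τ₁ ≠ τ₂): C₂ = C_in[1 − (τ₁ e^(−t/τ₁) − τ₂ e^(−t/τ₂))/(τ₁ − τ₂)].
At t = 29.99: e^(−t/τ₁) = 0.0158134, e^(−t/τ₂) = 0.0714144.
C₂ = 3.331·[1 − (7.23191·0.0158134 − 11.3630·0.0714144)/(-4.13114)] = 3.331·0.831251 = 2.76890 mol/L.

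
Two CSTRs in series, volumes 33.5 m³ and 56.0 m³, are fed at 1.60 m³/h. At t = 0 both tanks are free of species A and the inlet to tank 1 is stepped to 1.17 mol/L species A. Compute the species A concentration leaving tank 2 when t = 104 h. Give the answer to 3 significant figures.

Each tank obeys Vᵢ dCᵢ/dt = Q(Cᵢ₋₁ − Cᵢ), so τᵢ = Vᵢ/Q.
τ₁ = 33.5/1.60 = 20.938 h; τ₂ = 56.0/1.60 = 35.000 h.
Solving the cascade with C₁(0)=C₂(0)=0 gives C₂(t) = C_in[1 − (τ₁ e^(−t/τ₁) − τ₂ e^(−t/τ₂))/(τ₁ − τ₂)].
At t = 104: e^(−t/τ₁) = 0.0069629, e^(−t/τ₂) = 0.051230.
C₂ = 1.17·[1 − (20.938·0.0069629 − 35.000·0.051230)/(-14.062)] = 1.17·0.88286 = 1.0329 mol/L.

1.03 mol/L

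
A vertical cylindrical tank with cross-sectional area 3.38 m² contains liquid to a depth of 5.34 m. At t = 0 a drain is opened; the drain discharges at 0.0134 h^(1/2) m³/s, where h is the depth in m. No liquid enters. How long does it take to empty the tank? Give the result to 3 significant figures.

With no inflow, A dh/dt = −0.0134 √h.
This is separable: 2 d(√h)/dt = −0.0134/A, so √h = √h₀ − (0.0134/(2A)) t.
Tank is empty when √h = 0: t_empty = 2A√h₀/0.0134.
t_empty = 2·3.38·√5.34/0.0134 = 6.7600·2.3108/0.0134 = 1165.8 s.

1170 s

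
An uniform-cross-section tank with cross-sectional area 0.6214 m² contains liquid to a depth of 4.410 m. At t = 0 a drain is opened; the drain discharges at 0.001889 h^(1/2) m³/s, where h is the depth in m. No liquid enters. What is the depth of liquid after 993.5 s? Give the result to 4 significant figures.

A dh/dt = −Q_out = −0.001889 √h.
∫ h^(−1/2) dh = −(0.001889/A) ∫ dt, giving 2√h = 2√h₀ − (0.001889/A) t.
√h = √4.410 − 0.001889·993.5/(2·0.6214) = 2.10000 − 1.51008 = 0.589925.
h = 0.589925² = 0.348011 m.

0.3480 m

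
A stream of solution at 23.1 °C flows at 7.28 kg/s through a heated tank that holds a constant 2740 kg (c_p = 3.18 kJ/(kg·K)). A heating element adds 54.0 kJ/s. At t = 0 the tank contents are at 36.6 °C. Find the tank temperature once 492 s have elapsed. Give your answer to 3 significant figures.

28.5 °C

M c_p dT/dt = ṁ c_p (T_in − T) + Q̇.
τ = M/ṁ = 376.37 s; T_ss = T_in + Q̇/(ṁ c_p) = 23.1 + 54.0/(7.28·3.18) = 25.433 °C.
Solution: T(t) = T_ss + (T₀ − T_ss) e^(−t/τ).
T(492) = 25.433 + (11.167)·e^(−492/376.37) = 25.433 + (11.167)·0.27057 = 28.454 °C.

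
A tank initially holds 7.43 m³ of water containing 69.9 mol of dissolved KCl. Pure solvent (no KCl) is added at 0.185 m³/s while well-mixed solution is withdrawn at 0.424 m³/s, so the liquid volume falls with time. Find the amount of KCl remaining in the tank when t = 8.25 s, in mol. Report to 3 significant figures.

Total volume: dV/dt = Q_in − Q_out = -0.23900 m³/s, so V(t) = 7.43 − 0.23900 t and V(8.25) = 5.4582 m³.
Species balance (pure solvent in): dm/dt = −Q_out · m/V(t).
Separate: dm/m = −Q_out dt/V(t) ⇒ ln(m/m₀) = −(Q_out/(Q_in−Q_out)) ln(V/V₀).
m = m₀ (V₀/V)^(Q_out/(Q_in−Q_out)) = 69.9 × (7.43/5.4582)^(-1.7741) = 40.445 mol.

40.4 mol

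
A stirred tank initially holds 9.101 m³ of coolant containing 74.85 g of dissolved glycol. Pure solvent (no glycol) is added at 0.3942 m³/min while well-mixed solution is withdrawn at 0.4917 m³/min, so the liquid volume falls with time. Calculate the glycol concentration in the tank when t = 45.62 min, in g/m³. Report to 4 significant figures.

Total volume: dV/dt = Q_in − Q_out = -0.0975000 m³/min, so V(t) = 9.101 − 0.0975000 t and V(45.62) = 4.65305 m³.
Solute balance: dm/dt = 0 − Q_out C = −Q_out m/V(t).
Separate: dm/m = −Q_out dt/V(t) ⇒ ln(m/m₀) = −(Q_out/(Q_in−Q_out)) ln(V/V₀).
m = m₀ (V₀/V)^(Q_out/(Q_in−Q_out)) = 74.85 × (9.101/4.65305)^(-5.04308) = 2.54030 g.
C = m/V = 2.54030/4.65305 = 0.545942 g/m³.

0.5459 g/m³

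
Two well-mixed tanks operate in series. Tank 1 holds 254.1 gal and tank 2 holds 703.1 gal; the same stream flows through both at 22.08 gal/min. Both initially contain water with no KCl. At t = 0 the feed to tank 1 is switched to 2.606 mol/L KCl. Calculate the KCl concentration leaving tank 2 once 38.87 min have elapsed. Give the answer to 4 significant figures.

1.452 mol/L

Species balance on tank i: dCᵢ/dt = (Cᵢ₋₁ − Cᵢ)/τᵢ with τᵢ = Vᵢ/Q.
τ₁ = 254.1/22.08 = 11.5082 min; τ₂ = 703.1/22.08 = 31.8433 min.
Tank 1: C₁ = C_in(1 − e^(−t/τ₁)). Tank 2 (τ₁ ≠ τ₂): C₂ = C_in[1 − (τ₁ e^(−t/τ₁) − τ₂ e^(−t/τ₂))/(τ₁ − τ₂)].
At t = 38.87: e^(−t/τ₁) = 0.0341291, e^(−t/τ₂) = 0.295034.
C₂ = 2.606·[1 − (11.5082·0.0341291 − 31.8433·0.295034)/(-20.3351)] = 2.606·0.557314 = 1.45236 mol/L.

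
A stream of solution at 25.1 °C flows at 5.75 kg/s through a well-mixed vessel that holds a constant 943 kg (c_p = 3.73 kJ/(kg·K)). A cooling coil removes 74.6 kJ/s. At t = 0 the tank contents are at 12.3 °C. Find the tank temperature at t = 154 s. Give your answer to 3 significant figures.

18.0 °C

Heat balance on the well-mixed liquid: M c_p dT/dt = ṁ c_p (T_in − T) − 74.6.
τ = M/ṁ = 164.00 s; T_ss = T_in − Q̇/(ṁ c_p) = 25.1 − 74.6/(5.75·3.73) = 21.622 °C.
T approaches T_ss exponentially: T(t) = T_ss + (T₀ − T_ss) e^(−t/τ).
T(154) = 21.622 + (-9.3217)·e^(−154/164.00) = 21.622 + (-9.3217)·0.39101 = 17.977 °C.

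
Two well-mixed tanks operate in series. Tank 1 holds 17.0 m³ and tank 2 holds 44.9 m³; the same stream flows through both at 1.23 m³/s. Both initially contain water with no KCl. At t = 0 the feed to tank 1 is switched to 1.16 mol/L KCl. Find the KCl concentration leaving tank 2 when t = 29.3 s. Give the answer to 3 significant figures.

0.408 mol/L

Time constants: τᵢ = Vᵢ/Q for each well-mixed tank.
τ₁ = 17.0/1.23 = 13.821 s; τ₂ = 44.9/1.23 = 36.504 s.
Tank 1: C₁ = C_in(1 − e^(−t/τ₁)). Tank 2 (τ₁ ≠ τ₂): C₂ = C_in[1 − (τ₁ e^(−t/τ₁) − τ₂ e^(−t/τ₂))/(τ₁ − τ₂)].
At t = 29.3: e^(−t/τ₁) = 0.12004, e^(−t/τ₂) = 0.44814.
C₂ = 1.16·[1 − (13.821·0.12004 − 36.504·0.44814)/(-22.683)] = 1.16·0.35194 = 0.40825 mol/L.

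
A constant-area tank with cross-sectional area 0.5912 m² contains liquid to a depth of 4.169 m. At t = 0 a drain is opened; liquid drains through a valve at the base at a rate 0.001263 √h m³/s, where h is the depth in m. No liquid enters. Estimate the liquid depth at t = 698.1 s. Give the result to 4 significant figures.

Volume balance on the tank: A dh/dt = −0.001263 √h.
Separate and integrate: 2(√h − √h₀) = −(0.001263/A) t.
√h = √4.169 − 0.001263·698.1/(2·0.5912) = 2.04181 − 0.745687 = 1.29613.
h = 1.29613² = 1.67994 m.

1.680 m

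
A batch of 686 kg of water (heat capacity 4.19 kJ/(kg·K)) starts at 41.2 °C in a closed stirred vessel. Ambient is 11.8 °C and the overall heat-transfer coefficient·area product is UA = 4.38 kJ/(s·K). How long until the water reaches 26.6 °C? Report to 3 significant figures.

Energy balance: M c_p dT/dt = −UA(T − T_amb).
τ = M c_p/UA = 656.24 s; T_ss = T_amb = 11.800 °C.
T(t) = T_ss + (T₀ − T_ss)e^(−t/τ); set T = 26.6:
t = −τ ln[(T − T_ss)/(T₀ − T_ss)] = −656.24 · ln(0.50340) = 450.42 s.

450 s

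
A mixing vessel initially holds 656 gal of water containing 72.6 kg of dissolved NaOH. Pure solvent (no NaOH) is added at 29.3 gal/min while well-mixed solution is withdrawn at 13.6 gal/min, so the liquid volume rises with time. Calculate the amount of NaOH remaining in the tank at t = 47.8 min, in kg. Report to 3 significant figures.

37.5 kg

Let m(t) be the amount of NaOH. Volume: V(t) = V₀ + (Q_in − Q_out) t = 656 + 15.700 t; V(47.8) = 1406.5 gal.
Solute balance: dm/dt = 0 − Q_out C = −Q_out m/V(t).
dm/m = −Q_out dt/(V₀ + 15.700 t); integrating gives ln(m/m₀) = −(Q_out/(Q_in−Q_out)) ln(V/V₀).
m = m₀ (V₀/V)^(Q_out/(Q_in−Q_out)) = 72.6 × (656/1406.5)^(0.86624) = 37.499 kg.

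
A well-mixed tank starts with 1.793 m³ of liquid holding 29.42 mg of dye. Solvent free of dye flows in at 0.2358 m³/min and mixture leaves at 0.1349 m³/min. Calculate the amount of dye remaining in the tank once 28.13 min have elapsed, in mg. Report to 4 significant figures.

Total volume: dV/dt = Q_in − Q_out = 0.100900 m³/min, so V(t) = 1.793 + 0.100900 t and V(28.13) = 4.63132 m³.
Species balance (pure solvent in): dm/dt = −Q_out · m/V(t).
Separate: dm/m = −Q_out dt/V(t) ⇒ ln(m/m₀) = −(Q_out/(Q_in−Q_out)) ln(V/V₀).
m = m₀ (V₀/V)^(Q_out/(Q_in−Q_out)) = 29.42 × (1.793/4.63132)^(1.33697) = 8.27268 mg.

8.273 mg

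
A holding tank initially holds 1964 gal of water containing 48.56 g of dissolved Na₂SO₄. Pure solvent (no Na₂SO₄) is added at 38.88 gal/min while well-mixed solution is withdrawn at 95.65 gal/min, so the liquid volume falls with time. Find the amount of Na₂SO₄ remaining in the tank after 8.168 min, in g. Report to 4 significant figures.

30.85 g

Let m(t) be the amount of Na₂SO₄. Volume: V(t) = V₀ + (Q_in − Q_out) t = 1964 − 56.7700 t; V(8.168) = 1500.30 gal.
No Na₂SO₄ enters, so dm/dt = −Q_out · (m/V).
dm/m = −Q_out dt/(V₀ − 56.7700 t); integrating gives ln(m/m₀) = −(Q_out/(Q_in−Q_out)) ln(V/V₀).
m = m₀ (V₀/V)^(Q_out/(Q_in−Q_out)) = 48.56 × (1964/1500.30)^(-1.68487) = 30.8469 g.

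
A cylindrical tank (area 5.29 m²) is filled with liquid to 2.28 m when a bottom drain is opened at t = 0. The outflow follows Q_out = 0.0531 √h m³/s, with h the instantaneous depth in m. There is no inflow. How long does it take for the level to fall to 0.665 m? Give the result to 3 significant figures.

138 s

With no inflow, A dh/dt = −0.0531 √h.
This is separable: 2 d(√h)/dt = −0.0531/A, so √h = √h₀ − (0.0531/(2A)) t.
t = 2A(√h₀ − √h)/0.0531 = 2·5.29·(√2.28 − √0.665)/0.0531
  = 10.580 × (1.5100 − 0.81548) / 0.0531 = 138.38 s.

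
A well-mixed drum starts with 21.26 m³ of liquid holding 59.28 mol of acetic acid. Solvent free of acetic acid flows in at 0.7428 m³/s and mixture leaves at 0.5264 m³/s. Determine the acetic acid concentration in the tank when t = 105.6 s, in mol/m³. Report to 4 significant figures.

0.2276 mol/m³

Total volume: dV/dt = Q_in − Q_out = 0.216400 m³/s, so V(t) = 21.26 + 0.216400 t and V(105.6) = 44.1118 m³.
No acetic acid enters, so dm/dt = −Q_out · (m/V).
dm/m = −Q_out dt/(V₀ + 0.216400 t); integrating gives ln(m/m₀) = −(Q_out/(Q_in−Q_out)) ln(V/V₀).
m = m₀ (V₀/V)^(Q_out/(Q_in−Q_out)) = 59.28 × (21.26/44.1118)^(2.43253) = 10.0419 mol.
C = m/V = 10.0419/44.1118 = 0.227646 mol/m³.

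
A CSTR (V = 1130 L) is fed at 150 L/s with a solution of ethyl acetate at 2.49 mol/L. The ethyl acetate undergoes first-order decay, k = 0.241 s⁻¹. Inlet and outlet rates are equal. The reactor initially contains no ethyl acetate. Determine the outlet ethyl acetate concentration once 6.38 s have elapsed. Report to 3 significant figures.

0.803 mol/L

V dC/dt = Q(C_in − C) − k V C.
This is linear with rate a = Q/V + k = 0.37374 s⁻¹.
C_ss = Q C_in/(Q + kV) = 0.88438 mol/L; C(t) = C_ss + (C₀ − C_ss) e^(−a t).
C(6.38) = 0.88438 + (-0.88438)·e^(−0.37374·6.38) = 0.88438 + (-0.88438)·0.092137 = 0.80290 mol/L.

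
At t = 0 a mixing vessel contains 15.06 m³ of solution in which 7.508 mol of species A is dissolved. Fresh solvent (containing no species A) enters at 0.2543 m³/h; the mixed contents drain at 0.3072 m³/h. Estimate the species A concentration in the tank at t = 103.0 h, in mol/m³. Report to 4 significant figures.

0.05756 mol/m³

Let m(t) be the amount of species A. Volume: V(t) = V₀ + (Q_in − Q_out) t = 15.06 − 0.0529000 t; V(103.0) = 9.61130 m³.
No species A enters, so dm/dt = −Q_out · (m/V).
dm/m = −Q_out dt/(V₀ − 0.0529000 t); integrating gives ln(m/m₀) = −(Q_out/(Q_in−Q_out)) ln(V/V₀).
m = m₀ (V₀/V)^(Q_out/(Q_in−Q_out)) = 7.508 × (15.06/9.61130)^(-5.80718) = 0.553191 mol.
C = m/V = 0.553191/9.61130 = 0.0575563 mol/m³.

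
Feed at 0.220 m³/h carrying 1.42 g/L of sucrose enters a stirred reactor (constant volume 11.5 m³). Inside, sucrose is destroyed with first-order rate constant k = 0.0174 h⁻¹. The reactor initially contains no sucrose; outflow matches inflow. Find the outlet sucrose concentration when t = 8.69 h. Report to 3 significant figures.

0.202 g/L

Accumulation = in − out − consumed: V dC/dt = Q C_in − Q C − k V C.
This is linear with rate a = Q/V + k = 0.036530 h⁻¹.
C_ss = Q C_in/(Q + kV) = 0.74363 g/L; C(t) = C_ss + (C₀ − C_ss) e^(−a t).
C(8.69) = 0.74363 + (-0.74363)·e^(−0.036530·8.69) = 0.74363 + (-0.74363)·0.72800 = 0.20227 g/L.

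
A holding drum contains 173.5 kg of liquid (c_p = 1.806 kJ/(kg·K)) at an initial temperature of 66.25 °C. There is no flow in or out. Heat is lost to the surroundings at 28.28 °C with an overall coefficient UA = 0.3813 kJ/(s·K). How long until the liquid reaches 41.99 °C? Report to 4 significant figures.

M c_p dT/dt = −UA(T − T_amb).
τ = M c_p/UA = 821.770 s; T_ss = T_amb = 28.2800 °C.
T(t) = T_ss + (T₀ − T_ss)e^(−t/τ); set T = 41.99:
t = −τ ln[(T − T_ss)/(T₀ − T_ss)] = −821.770 · ln(0.361075) = 837.113 s.

837.1 s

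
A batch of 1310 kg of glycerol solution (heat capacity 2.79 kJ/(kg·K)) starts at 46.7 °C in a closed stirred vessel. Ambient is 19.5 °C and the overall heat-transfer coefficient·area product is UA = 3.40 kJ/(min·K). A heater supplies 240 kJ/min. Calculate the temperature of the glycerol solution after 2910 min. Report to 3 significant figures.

87.2 °C

First-law balance (no shaft work): M c_p dT/dt = −UA(T − T_amb) + Q̇.
dT/dt = (T_ss − T)/τ with T_ss = T_amb + Q̇/UA = 19.5 + 240/3.40 = 90.088 °C, τ = M c_p/UA = 1310·2.79/3.40 = 1075.0 min.
This is linear first-order; T(t) = T_ss + (T₀ − T_ss) e^(−t/τ).
T(2910) = 90.088 + (-43.388)·0.066733 = 87.193 °C.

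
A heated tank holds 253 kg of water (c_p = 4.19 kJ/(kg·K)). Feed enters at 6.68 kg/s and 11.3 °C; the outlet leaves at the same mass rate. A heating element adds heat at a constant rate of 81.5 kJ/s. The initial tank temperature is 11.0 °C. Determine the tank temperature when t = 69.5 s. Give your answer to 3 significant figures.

M c_p dT/dt = ṁ c_p (T_in − T) + Q̇.
τ = M/ṁ = 37.874 s; T_ss = T_in + Q̇/(ṁ c_p) = 11.3 + 81.5/(6.68·4.19) = 14.212 °C.
Integrating: T(t) = T_ss + (T₀ − T_ss) e^(−t/τ).
T(69.5) = 14.212 + (-3.2118)·e^(−69.5/37.874) = 14.212 + (-3.2118)·0.15961 = 13.699 °C.

13.7 °C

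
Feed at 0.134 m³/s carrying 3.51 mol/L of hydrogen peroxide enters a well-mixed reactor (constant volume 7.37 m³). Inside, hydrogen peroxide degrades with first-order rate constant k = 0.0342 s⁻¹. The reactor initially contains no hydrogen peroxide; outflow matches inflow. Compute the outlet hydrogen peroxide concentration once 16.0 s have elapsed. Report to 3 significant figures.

0.691 mol/L

Species balance: V dC/dt = Q C_in − Q C − k V C.
This is linear with rate a = Q/V + k = 0.052382 s⁻¹.
C_ss = Q C_in/(Q + kV) = 1.2183 mol/L; C(t) = C_ss + (C₀ − C_ss) e^(−a t).
C(16.0) = 1.2183 + (-1.2183)·e^(−0.052382·16.0) = 1.2183 + (-1.2183)·0.43253 = 0.69137 mol/L.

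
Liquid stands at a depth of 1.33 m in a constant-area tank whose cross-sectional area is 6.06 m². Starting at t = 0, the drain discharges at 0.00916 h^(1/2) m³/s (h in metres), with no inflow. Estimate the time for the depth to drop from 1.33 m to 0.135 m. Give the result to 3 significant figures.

1040 s

Accumulation of liquid (constant cross-section A): A dh/dt = −0.00916 √h.
This is separable: 2 d(√h)/dt = −0.00916/A, so √h = √h₀ − (0.00916/(2A)) t.
t = 2A(√h₀ − √h)/0.00916 = 2·6.06·(√1.33 − √0.135)/0.00916
  = 12.120 × (1.1533 − 0.36742) / 0.00916 = 1039.8 s.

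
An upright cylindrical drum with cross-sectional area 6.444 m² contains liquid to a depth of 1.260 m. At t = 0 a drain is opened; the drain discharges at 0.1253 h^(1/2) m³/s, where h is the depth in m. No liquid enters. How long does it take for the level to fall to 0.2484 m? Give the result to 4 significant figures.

64.19 s

Unsteady balance on liquid volume: A dh/dt = −0.1253 √h.
∫ h^(−1/2) dh = −(0.1253/A) ∫ dt, giving 2√h = 2√h₀ − (0.1253/A) t.
t = 2A(√h₀ − √h)/0.1253 = 2·6.444·(√1.260 − √0.2484)/0.1253
  = 12.8880 × (1.12250 − 0.498397) / 0.1253 = 64.1931 s.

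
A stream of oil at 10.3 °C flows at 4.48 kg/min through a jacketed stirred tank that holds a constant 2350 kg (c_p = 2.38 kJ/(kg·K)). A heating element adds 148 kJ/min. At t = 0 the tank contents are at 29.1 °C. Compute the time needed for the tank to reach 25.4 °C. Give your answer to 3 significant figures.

732 min

Unsteady energy balance on the tank contents: M c_p dT/dt = ṁ c_p (T_in − T) + 148.
τ = M/ṁ = 524.55 min; T_ss = T_in + Q̇/(ṁ c_p) = 24.181 °C.
T(t) = T_ss + (T₀ − T_ss) e^(−t/τ). Set T = 25.4:
e^(−t/τ) = (25.4 − 24.181)/(29.1 − 24.181) = 0.24788
t = −524.55 · ln(0.24788) = 731.65 min.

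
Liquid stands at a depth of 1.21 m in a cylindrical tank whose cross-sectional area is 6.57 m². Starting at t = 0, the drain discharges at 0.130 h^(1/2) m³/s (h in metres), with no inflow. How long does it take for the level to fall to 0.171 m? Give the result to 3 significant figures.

69.4 s

Accumulation of liquid (constant cross-section A): A dh/dt = −0.130 √h.
This is separable: 2 d(√h)/dt = −0.130/A, so √h = √h₀ − (0.130/(2A)) t.
t = 2A(√h₀ − √h)/0.130 = 2·6.57·(√1.21 − √0.171)/0.130
  = 13.140 × (1.1000 − 0.41352) / 0.130 = 69.387 s.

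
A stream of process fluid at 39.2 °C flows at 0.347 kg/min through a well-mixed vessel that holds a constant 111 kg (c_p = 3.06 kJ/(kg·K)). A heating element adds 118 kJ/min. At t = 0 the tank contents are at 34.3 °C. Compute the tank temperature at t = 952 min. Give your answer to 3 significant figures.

Heat balance on the well-mixed liquid: M c_p dT/dt = ṁ c_p (T_in − T) + 118.
τ = M/ṁ = 319.88 min; T_ss = T_in + Q̇/(ṁ c_p) = 39.2 + 118/(0.347·3.06) = 150.33 °C.
T approaches T_ss exponentially: T(t) = T_ss + (T₀ − T_ss) e^(−t/τ).
T(952) = 150.33 + (-116.03)·e^(−952/319.88) = 150.33 + (-116.03)·0.050993 = 144.41 °C.

144 °C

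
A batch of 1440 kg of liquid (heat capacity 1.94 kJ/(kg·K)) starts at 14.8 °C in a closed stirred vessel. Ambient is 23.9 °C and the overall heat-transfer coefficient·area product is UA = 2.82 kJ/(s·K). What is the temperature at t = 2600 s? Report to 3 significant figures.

Lumped-capacitance energy balance: M c_p dT/dt = UA(T_amb − T).
dT/dt = (T_ss − T)/τ with T_ss = T_amb = 23.900 °C, τ = M c_p/UA = 1440·1.94/2.82 = 990.64 s.
This is linear first-order; T(t) = T_ss + (T₀ − T_ss) e^(−t/τ).
T(2600) = 23.900 + (-9.1000)·0.072471 = 23.241 °C.

23.2 °C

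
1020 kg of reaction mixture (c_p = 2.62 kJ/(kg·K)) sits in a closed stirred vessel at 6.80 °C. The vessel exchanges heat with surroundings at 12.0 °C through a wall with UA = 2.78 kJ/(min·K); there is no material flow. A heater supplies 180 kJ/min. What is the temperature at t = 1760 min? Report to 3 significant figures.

65.5 °C

M c_p dT/dt = −UA(T − T_amb) + Q̇.
dT/dt = (T_ss − T)/τ with T_ss = T_amb + Q̇/UA = 12.0 + 180/2.78 = 76.748 °C, τ = M c_p/UA = 1020·2.62/2.78 = 961.29 min.
Integrating: T(t) = T_ss + (T₀ − T_ss) e^(−t/τ).
T(1760) = 76.748 + (-69.948)·0.16028 = 65.537 °C.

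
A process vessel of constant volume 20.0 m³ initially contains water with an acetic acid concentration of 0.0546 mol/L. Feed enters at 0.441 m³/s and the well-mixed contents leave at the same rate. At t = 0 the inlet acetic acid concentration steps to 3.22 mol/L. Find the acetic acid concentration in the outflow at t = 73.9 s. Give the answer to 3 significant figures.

2.60 mol/L

Accumulation = in − out for the solute gives V dC/dt = Q(C_in − C).
So dC/dt = (C_in − C)/τ with τ = V/Q = 20.0/0.441 = 45.351 s.
Integrating: C(t) = C_in + (C₀ − C_in) e^(−t/τ).
C(73.9) = 3.22 + (0.0546 − 3.22)·e^(−73.9/45.351) = 3.22 + (-3.1654)·0.19603 = 2.5995 mol/L.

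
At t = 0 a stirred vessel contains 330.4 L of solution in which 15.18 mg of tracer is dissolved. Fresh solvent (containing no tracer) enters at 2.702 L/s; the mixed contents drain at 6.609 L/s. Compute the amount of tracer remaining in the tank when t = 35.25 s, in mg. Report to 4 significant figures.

6.097 mg

Let m(t) be the amount of tracer. Volume: V(t) = V₀ + (Q_in − Q_out) t = 330.4 − 3.90700 t; V(35.25) = 192.678 L.
No tracer enters, so dm/dt = −Q_out · (m/V).
Separate: dm/m = −Q_out dt/V(t) ⇒ ln(m/m₀) = −(Q_out/(Q_in−Q_out)) ln(V/V₀).
m = m₀ (V₀/V)^(Q_out/(Q_in−Q_out)) = 15.18 × (330.4/192.678)^(-1.69158) = 6.09665 mg.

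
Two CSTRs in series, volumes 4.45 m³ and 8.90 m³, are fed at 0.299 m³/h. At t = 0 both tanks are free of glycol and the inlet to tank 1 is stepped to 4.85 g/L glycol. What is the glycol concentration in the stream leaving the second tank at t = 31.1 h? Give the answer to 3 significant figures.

2.04 g/L

Each tank obeys Vᵢ dCᵢ/dt = Q(Cᵢ₋₁ − Cᵢ), so τᵢ = Vᵢ/Q.
τ₁ = 4.45/0.299 = 14.883 h; τ₂ = 8.90/0.299 = 29.766 h.
Solving the cascade with C₁(0)=C₂(0)=0 gives C₂(t) = C_in[1 − (τ₁ e^(−t/τ₁) − τ₂ e^(−t/τ₂))/(τ₁ − τ₂)].
At t = 31.1: e^(−t/τ₁) = 0.12373, e^(−t/τ₂) = 0.35176.
C₂ = 4.85·[1 − (14.883·0.12373 − 29.766·0.35176)/(-14.883)] = 4.85·0.42022 = 2.0381 g/L.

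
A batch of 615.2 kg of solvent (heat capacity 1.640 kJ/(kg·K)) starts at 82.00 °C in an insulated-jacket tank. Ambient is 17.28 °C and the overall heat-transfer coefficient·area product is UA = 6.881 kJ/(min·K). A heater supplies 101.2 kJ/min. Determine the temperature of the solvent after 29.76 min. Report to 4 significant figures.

72.81 °C

M c_p dT/dt = −UA(T − T_amb) + Q̇.
dT/dt = (T_ss − T)/τ with T_ss = T_amb + Q̇/UA = 17.28 + 101.2/6.881 = 31.9872 °C, τ = M c_p/UA = 615.2·1.640/6.881 = 146.625 min.
Solution: T(t) = T_ss + (T₀ − T_ss) e^(−t/τ).
T(29.76) = 31.9872 + (50.0128)·0.816306 = 72.8129 °C.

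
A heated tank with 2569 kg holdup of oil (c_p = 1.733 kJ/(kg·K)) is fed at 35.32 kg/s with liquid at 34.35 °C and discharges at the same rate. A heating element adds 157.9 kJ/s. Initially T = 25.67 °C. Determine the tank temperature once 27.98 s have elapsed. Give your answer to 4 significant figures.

29.27 °C

M c_p dT/dt = ṁ c_p (T_in − T) + Q̇.
τ = M/ṁ = 72.7350 s; T_ss = T_in + Q̇/(ṁ c_p) = 34.35 + 157.9/(35.32·1.733) = 36.9297 °C.
Solution: T(t) = T_ss + (T₀ − T_ss) e^(−t/τ).
T(27.98) = 36.9297 + (-11.2597)·e^(−27.98/72.7350) = 36.9297 + (-11.2597)·0.680666 = 29.2656 °C.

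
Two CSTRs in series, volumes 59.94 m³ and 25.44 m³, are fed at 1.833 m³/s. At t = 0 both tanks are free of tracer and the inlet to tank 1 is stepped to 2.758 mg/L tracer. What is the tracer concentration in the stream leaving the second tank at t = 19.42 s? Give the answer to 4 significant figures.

Time constants: τᵢ = Vᵢ/Q for each well-mixed tank.
τ₁ = 59.94/1.833 = 32.7005 s; τ₂ = 25.44/1.833 = 13.8789 s.
Solving the cascade with C₁(0)=C₂(0)=0 gives C₂(t) = C_in[1 − (τ₁ e^(−t/τ₁) − τ₂ e^(−t/τ₂))/(τ₁ − τ₂)].
At t = 19.42: e^(−t/τ₁) = 0.552183, e^(−t/τ₂) = 0.246783.
C₂ = 2.758·[1 − (32.7005·0.552183 − 13.8789·0.246783)/(18.8216)] = 2.758·0.222617 = 0.613976 mg/L.

0.6140 mg/L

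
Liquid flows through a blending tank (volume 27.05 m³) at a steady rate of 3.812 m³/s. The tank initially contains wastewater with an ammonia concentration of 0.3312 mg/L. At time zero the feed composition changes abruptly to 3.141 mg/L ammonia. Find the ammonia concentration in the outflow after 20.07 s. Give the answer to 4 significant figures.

Mass balance on the solute (V constant): V dC/dt = Q(C_in − C).
So dC/dt = (C_in − C)/τ with τ = V/Q = 27.05/3.812 = 7.09601 s.
C approaches C_in exponentially: C(t) = C_in + (C₀ − C_in) e^(−t/τ).
C(20.07) = 3.141 + (0.3312 − 3.141)·e^(−20.07/7.09601) = 3.141 + (-2.80980)·0.0591104 = 2.97491 mg/L.

2.975 mg/L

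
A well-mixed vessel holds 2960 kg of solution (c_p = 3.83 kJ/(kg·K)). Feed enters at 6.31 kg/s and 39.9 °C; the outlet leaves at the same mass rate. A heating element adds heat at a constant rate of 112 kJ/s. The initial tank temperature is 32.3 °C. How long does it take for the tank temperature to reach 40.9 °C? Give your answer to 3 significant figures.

569 s

Heat balance on the well-mixed liquid: M c_p dT/dt = ṁ c_p (T_in − T) + 112.
τ = M/ṁ = 469.10 s; T_ss = T_in + Q̇/(ṁ c_p) = 44.534 °C.
T(t) = T_ss + (T₀ − T_ss) e^(−t/τ). Set T = 40.9:
e^(−t/τ) = (40.9 − 44.534)/(32.3 − 44.534) = 0.29706
t = −469.10 · ln(0.29706) = 569.40 s.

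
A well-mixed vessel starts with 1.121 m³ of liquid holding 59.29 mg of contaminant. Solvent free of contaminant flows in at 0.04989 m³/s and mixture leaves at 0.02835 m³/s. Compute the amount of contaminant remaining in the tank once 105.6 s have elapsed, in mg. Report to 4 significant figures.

13.79 mg

Total volume: dV/dt = Q_in − Q_out = 0.0215400 m³/s, so V(t) = 1.121 + 0.0215400 t and V(105.6) = 3.39562 m³.
Solute balance: dm/dt = 0 − Q_out C = −Q_out m/V(t).
dm/m = −Q_out dt/(V₀ + 0.0215400 t); integrating gives ln(m/m₀) = −(Q_out/(Q_in−Q_out)) ln(V/V₀).
m = m₀ (V₀/V)^(Q_out/(Q_in−Q_out)) = 59.29 × (1.121/3.39562)^(1.31616) = 13.7879 mg.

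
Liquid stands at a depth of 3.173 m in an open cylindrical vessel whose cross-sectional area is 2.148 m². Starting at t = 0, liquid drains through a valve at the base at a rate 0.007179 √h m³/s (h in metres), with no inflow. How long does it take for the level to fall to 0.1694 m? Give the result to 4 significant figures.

819.7 s

A dh/dt = −Q_out = −0.007179 √h.
∫ h^(−1/2) dh = −(0.007179/A) ∫ dt, giving 2√h = 2√h₀ − (0.007179/A) t.
t = 2A(√h₀ − √h)/0.007179 = 2·2.148·(√3.173 − √0.1694)/0.007179
  = 4.29600 × (1.78129 − 0.411582) / 0.007179 = 819.651 s.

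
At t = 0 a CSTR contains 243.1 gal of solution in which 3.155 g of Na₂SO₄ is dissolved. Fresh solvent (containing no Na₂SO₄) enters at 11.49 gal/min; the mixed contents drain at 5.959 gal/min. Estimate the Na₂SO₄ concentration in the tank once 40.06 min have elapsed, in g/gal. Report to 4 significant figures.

Total volume: dV/dt = Q_in − Q_out = 5.53100 gal/min, so V(t) = 243.1 + 5.53100 t and V(40.06) = 464.672 gal.
Solute balance: dm/dt = 0 − Q_out C = −Q_out m/V(t).
dm/m = −Q_out dt/(V₀ + 5.53100 t); integrating gives ln(m/m₀) = −(Q_out/(Q_in−Q_out)) ln(V/V₀).
m = m₀ (V₀/V)^(Q_out/(Q_in−Q_out)) = 3.155 × (243.1/464.672)^(1.07738) = 1.56988 g.
C = m/V = 1.56988/464.672 = 0.00337846 g/gal.

0.003378 g/gal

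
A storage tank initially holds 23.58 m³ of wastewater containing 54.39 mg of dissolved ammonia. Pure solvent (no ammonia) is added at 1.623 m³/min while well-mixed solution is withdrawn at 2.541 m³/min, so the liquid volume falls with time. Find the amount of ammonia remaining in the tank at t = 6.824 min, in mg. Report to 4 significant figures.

Total volume: dV/dt = Q_in − Q_out = -0.918000 m³/min, so V(t) = 23.58 − 0.918000 t and V(6.824) = 17.3156 m³.
No ammonia enters, so dm/dt = −Q_out · (m/V).
dm/m = −Q_out dt/(V₀ − 0.918000 t); integrating gives ln(m/m₀) = −(Q_out/(Q_in−Q_out)) ln(V/V₀).
m = m₀ (V₀/V)^(Q_out/(Q_in−Q_out)) = 54.39 × (23.58/17.3156)^(-2.76797) = 23.1374 mg.

23.14 mg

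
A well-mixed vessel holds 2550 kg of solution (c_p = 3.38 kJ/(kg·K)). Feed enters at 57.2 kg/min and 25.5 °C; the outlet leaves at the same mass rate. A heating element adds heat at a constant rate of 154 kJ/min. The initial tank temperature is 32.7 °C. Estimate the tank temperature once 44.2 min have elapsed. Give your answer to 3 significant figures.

M c_p dT/dt = ṁ c_p (T_in − T) + Q̇.
τ = M/ṁ = 44.580 min; T_ss = T_in + Q̇/(ṁ c_p) = 25.5 + 154/(57.2·3.38) = 26.297 °C.
T approaches T_ss exponentially: T(t) = T_ss + (T₀ − T_ss) e^(−t/τ).
T(44.2) = 26.297 + (6.4035)·e^(−44.2/44.580) = 26.297 + (6.4035)·0.37103 = 28.672 °C.

28.7 °C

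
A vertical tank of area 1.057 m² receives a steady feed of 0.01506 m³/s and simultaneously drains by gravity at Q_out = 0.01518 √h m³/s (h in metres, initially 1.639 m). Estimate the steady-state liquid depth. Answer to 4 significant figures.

0.9843 m

Unsteady balance on liquid volume: A dh/dt = Q_in − 0.01518 √h. At steady state dh/dt = 0:
Q_in = 0.01518 √h_ss ⇒ √h_ss = 0.01506/0.01518 = 0.992095.
h_ss = 0.992095² = 0.984252 m. (Since h₀ = 1.639 m > h_ss, the level will fall toward this value.)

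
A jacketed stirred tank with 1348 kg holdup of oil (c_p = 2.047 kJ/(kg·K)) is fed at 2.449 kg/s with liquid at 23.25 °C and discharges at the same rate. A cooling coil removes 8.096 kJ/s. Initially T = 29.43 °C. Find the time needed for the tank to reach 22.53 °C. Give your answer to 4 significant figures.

1191 s

M c_p dT/dt = ṁ c_p (T_in − T) − Q̇.
τ = M/ṁ = 550.429 s; T_ss = T_in − Q̇/(ṁ c_p) = 21.6350 °C.
T(t) = T_ss + (T₀ − T_ss) e^(−t/τ). Set T = 22.53:
e^(−t/τ) = (22.53 − 21.6350)/(29.43 − 21.6350) = 0.114814
t = −550.429 · ln(0.114814) = 1191.37 s.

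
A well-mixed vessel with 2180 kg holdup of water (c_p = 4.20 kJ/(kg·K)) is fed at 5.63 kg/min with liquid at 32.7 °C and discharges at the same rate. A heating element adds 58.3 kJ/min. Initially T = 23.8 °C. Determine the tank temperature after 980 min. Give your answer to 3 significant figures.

34.3 °C

Energy balance: M c_p dT/dt = ṁ c_p (T_in − T) + 58.3.
Rearrange: dT/dt = (T_ss − T)/τ with τ = M/ṁ = 387.21 min and T_ss = T_in + Q̇/(ṁ c_p) = 35.166 °C.
This is linear first-order; T(t) = T_ss + (T₀ − T_ss) e^(−t/τ).
T(980) = 35.166 + (-11.366)·e^(−980/387.21) = 35.166 + (-11.366)·0.079586 = 34.261 °C.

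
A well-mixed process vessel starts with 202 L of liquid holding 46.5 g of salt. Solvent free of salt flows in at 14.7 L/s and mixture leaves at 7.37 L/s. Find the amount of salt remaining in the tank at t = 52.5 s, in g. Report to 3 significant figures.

Total volume: dV/dt = Q_in − Q_out = 7.3300 L/s, so V(t) = 202 + 7.3300 t and V(52.5) = 586.82 L.
Solute balance: dm/dt = 0 − Q_out C = −Q_out m/V(t).
Separate: dm/m = −Q_out dt/V(t) ⇒ ln(m/m₀) = −(Q_out/(Q_in−Q_out)) ln(V/V₀).
m = m₀ (V₀/V)^(Q_out/(Q_in−Q_out)) = 46.5 × (202/586.82)^(1.0055) = 15.914 g.

15.9 g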